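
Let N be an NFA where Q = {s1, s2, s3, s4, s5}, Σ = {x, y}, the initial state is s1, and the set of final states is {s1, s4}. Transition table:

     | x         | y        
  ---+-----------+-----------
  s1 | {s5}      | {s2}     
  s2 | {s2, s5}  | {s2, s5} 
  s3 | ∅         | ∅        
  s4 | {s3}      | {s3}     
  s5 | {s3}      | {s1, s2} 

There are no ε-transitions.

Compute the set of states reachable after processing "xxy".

∅

Start in {s1}.
Read 'x': s1→{s5}; now {s5}.
Read 'x': s5→{s3}; now {s3}.
Read 'y': s3→∅; now ∅.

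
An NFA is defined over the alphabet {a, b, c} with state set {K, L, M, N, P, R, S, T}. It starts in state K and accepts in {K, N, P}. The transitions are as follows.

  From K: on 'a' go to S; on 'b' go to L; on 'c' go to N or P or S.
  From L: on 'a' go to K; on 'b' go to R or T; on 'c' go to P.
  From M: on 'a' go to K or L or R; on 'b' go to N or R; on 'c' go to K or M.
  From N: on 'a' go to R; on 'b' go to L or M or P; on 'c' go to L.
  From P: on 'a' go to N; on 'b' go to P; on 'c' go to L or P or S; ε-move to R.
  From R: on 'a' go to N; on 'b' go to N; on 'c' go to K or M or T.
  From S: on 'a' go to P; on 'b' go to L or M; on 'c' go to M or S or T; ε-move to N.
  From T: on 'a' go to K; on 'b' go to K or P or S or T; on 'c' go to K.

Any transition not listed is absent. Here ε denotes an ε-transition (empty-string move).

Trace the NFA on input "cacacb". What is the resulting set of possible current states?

{K, L, M, N, P, R, S, T}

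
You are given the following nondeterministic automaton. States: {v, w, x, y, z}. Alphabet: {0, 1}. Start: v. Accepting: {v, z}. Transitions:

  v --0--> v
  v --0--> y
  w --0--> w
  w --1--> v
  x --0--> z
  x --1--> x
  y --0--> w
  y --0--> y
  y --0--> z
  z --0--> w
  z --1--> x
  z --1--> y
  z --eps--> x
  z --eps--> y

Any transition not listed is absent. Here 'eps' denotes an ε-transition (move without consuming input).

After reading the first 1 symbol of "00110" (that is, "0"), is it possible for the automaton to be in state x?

No

Start in {v}.
Read '0': v→{v, y}; now {v, y}.
State x is not in {v, y}.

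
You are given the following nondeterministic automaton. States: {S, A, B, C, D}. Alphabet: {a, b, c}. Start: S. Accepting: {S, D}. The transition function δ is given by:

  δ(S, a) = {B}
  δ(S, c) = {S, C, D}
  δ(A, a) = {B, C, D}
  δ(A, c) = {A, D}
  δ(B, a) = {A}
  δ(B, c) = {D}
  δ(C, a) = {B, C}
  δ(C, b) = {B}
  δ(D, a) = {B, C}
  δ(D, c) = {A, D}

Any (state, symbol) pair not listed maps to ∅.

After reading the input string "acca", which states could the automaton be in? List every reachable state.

Start in {S}.
Read 'a': S→{B}; now {B}.
Read 'c': B→{D}; now {D}.
Read 'c': D→{A, D}; now {A, D}.
Read 'a': A→{B, C, D}, D→{B, C}; now {B, C, D}.

{B, C, D}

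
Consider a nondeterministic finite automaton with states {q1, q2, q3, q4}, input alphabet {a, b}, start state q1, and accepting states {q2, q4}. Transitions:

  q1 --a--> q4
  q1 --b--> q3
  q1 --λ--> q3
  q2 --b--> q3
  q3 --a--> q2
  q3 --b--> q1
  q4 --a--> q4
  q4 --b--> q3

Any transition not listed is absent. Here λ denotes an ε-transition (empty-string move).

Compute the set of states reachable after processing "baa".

{q4}

Start: ε-closure({q1}) = {q1, q3}.
Read 'b': q1→{q3}, q3→{q1}; now {q1, q3}.
Read 'a': q1→{q4}, q3→{q2}; now {q2, q4}.
Read 'a': q2→∅, q4→{q4}; now {q4}.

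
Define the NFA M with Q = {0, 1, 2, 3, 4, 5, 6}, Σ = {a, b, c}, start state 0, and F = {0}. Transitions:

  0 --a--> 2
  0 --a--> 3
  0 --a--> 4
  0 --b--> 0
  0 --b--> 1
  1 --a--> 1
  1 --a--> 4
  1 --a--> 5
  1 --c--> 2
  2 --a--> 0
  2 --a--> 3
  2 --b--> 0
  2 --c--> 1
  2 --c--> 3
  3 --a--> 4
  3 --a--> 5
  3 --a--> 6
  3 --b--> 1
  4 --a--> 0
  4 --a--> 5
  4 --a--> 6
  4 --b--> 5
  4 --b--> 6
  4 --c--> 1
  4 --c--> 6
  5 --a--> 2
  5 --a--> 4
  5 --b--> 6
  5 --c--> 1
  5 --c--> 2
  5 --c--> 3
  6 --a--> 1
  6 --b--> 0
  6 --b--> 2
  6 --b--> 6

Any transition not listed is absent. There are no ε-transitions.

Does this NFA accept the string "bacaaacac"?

Start in {0}.
Read 'b': {0} → {0, 1}.
Read 'a': {0, 1} → {1, 2, 3, 4, 5}.
Read 'c': {1, 2, 3, 4, 5} → {1, 2, 3, 6}.
Read 'a': {1, 2, 3, 6} → {0, 1, 3, 4, 5, 6}.
Read 'a': {0, 1, 3, 4, 5, 6} → {0, 1, 2, 3, 4, 5, 6}.
Read 'a': {0, 1, 2, 3, 4, 5, 6} → {0, 1, 2, 3, 4, 5, 6}.
Read 'c': {0, 1, 2, 3, 4, 5, 6} → {1, 2, 3, 6}.
Read 'a': {1, 2, 3, 6} → {0, 1, 3, 4, 5, 6}.
Read 'c': {0, 1, 3, 4, 5, 6} → {1, 2, 3, 6}.
The final set {1, 2, 3, 6} contains no accepting state.

No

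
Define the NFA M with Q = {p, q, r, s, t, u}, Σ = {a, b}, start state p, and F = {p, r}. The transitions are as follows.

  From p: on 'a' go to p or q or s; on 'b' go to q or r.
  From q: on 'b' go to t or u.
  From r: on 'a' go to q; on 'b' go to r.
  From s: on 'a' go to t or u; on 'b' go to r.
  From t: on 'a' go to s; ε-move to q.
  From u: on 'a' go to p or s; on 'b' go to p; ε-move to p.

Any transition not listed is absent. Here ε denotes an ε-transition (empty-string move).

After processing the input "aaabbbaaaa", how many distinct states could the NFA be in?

5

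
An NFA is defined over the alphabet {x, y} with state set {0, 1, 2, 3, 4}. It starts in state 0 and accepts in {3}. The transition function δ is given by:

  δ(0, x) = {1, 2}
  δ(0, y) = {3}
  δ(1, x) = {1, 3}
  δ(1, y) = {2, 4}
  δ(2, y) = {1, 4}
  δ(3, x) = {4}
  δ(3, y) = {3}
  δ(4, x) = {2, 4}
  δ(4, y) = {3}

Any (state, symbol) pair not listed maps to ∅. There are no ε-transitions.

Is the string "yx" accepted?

No

Start in {0}.
Read 'y': {0} → {3}.
Read 'x': {3} → {4}.
The final set {4} contains no accepting state.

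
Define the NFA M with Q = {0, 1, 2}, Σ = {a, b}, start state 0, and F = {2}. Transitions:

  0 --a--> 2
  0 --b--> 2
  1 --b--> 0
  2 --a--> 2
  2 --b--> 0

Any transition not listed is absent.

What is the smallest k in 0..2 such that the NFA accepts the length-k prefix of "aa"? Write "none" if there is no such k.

1

Start in {0}.
Read 'a': {0} → {2}.
None of the earlier sets intersect F, but {2} does.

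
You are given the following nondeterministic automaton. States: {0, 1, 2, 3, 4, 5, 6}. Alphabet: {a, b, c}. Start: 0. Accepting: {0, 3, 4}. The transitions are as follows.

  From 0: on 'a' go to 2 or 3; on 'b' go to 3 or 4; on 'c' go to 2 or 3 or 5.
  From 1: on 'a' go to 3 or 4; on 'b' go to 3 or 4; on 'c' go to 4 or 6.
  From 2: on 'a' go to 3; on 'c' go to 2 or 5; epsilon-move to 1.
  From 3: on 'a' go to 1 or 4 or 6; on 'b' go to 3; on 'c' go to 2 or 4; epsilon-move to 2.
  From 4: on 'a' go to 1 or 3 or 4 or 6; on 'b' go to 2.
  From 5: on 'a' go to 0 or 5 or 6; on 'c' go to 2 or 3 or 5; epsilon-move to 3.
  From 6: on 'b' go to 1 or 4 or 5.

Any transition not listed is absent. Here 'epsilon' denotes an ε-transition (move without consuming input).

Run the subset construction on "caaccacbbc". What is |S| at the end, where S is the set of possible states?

6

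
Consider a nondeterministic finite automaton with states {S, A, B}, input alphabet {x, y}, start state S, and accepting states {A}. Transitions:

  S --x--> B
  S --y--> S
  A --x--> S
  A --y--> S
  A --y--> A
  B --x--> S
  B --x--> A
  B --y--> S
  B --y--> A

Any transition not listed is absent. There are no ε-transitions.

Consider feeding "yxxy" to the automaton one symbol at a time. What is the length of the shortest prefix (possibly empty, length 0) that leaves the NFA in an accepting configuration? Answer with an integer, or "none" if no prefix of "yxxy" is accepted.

Start in {S}.
Read 'y': S→{S}; now {S}.
Read 'x': S→{B}; now {B}.
Read 'x': B→{S, A}; now {S, A}.
None of the earlier sets intersect F, but {S, A} does.

3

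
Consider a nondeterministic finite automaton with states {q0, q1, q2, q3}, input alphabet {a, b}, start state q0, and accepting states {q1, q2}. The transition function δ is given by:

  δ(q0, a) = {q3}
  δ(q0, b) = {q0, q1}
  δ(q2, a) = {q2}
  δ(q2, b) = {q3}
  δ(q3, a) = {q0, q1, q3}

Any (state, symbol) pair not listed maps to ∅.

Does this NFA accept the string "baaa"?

Yes

Start in {q0}.
Read 'b': q0→{q0, q1}; now {q0, q1}.
Read 'a': q0→{q3}, q1→∅; now {q3}.
Read 'a': q3→{q0, q1, q3}; now {q0, q1, q3}.
Read 'a': q0→{q3}, q1→∅, q3→{q0, q1, q3}; now {q0, q1, q3}.
The final set {q0, q1, q3} contains the accepting state q1.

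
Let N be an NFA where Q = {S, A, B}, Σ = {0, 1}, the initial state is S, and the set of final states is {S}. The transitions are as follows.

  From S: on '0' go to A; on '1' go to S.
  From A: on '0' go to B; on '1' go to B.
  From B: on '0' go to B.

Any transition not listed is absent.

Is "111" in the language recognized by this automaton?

Start in {S}.
Read '1': S→{S}; now {S}.
Read '1': S→{S}; now {S}.
Read '1': S→{S}; now {S}.
The final set {S} contains the accepting state S.

Yes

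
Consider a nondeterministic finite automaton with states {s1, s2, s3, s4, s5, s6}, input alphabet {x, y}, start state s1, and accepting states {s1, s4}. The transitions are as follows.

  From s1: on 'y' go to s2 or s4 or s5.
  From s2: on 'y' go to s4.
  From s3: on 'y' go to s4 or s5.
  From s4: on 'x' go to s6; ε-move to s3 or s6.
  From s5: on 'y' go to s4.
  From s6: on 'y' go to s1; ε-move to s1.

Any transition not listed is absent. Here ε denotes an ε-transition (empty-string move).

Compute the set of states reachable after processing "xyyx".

Start in {s1}.
Read 'x': s1→∅; now ∅.
The set is empty and remains empty for the remaining 3 symbols.

∅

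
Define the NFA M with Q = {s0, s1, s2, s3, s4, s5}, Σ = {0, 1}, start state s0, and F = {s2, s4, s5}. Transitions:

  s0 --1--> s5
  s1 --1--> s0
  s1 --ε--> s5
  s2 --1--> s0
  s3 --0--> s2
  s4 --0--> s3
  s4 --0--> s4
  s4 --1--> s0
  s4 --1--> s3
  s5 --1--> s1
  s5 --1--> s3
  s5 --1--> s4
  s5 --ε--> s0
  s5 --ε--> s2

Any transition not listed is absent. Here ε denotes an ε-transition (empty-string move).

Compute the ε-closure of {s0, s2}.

{s0, s2}

Begin with {s0, s2}.
No ε-moves leave this set, so the closure equals the set itself.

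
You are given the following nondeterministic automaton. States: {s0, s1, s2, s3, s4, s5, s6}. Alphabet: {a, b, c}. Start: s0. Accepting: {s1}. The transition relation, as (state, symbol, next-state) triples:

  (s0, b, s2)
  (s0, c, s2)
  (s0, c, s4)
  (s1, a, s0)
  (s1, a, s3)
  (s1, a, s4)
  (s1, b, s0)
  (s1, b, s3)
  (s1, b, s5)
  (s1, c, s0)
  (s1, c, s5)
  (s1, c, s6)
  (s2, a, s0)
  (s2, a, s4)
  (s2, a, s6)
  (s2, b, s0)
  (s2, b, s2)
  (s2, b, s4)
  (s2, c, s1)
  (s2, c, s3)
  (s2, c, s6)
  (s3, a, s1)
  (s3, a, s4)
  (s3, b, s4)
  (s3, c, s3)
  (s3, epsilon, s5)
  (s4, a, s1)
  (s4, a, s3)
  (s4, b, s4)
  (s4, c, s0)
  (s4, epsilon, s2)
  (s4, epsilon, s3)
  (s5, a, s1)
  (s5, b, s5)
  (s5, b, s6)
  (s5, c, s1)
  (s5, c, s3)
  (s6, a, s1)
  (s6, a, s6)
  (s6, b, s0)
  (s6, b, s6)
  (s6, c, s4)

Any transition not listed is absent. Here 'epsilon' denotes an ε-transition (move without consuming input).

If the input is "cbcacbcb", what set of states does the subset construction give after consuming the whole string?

{s0, s2, s3, s4, s5, s6}

Start in {s0}.
Read 'c': {s0} → {s2, s3, s4, s5}.
Read 'b': {s2, s3, s4, s5} → {s0, s2, s3, s4, s5, s6}.
Read 'c': {s0, s2, s3, s4, s5, s6} → {s0, s1, s2, s3, s4, s5, s6}.
Read 'a': {s0, s1, s2, s3, s4, s5, s6} → {s0, s1, s2, s3, s4, s5, s6}.
Read 'c': {s0, s1, s2, s3, s4, s5, s6} → {s0, s1, s2, s3, s4, s5, s6}.
Read 'b': {s0, s1, s2, s3, s4, s5, s6} → {s0, s2, s3, s4, s5, s6}.
Read 'c': {s0, s2, s3, s4, s5, s6} → {s0, s1, s2, s3, s4, s5, s6}.
Read 'b': {s0, s1, s2, s3, s4, s5, s6} → {s0, s2, s3, s4, s5, s6}.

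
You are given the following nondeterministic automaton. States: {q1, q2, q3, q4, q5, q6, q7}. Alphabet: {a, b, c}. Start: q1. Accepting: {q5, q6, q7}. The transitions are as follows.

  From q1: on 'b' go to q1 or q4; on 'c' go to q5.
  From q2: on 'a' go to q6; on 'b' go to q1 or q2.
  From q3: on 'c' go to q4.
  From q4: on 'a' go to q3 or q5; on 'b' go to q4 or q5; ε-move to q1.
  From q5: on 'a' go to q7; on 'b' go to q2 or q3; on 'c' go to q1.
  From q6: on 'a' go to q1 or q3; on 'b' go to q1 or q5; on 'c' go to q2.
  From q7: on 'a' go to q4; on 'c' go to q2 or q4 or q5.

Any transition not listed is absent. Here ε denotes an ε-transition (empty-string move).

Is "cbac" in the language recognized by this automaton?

No

Start in {q1}.
Read 'c': q1→{q5}; now {q5}.
Read 'b': q5→{q2, q3}; now {q2, q3}.
Read 'a': q2→{q6}, q3→∅; now {q6}.
Read 'c': q6→{q2}; now {q2}.
The final set {q2} contains no accepting state.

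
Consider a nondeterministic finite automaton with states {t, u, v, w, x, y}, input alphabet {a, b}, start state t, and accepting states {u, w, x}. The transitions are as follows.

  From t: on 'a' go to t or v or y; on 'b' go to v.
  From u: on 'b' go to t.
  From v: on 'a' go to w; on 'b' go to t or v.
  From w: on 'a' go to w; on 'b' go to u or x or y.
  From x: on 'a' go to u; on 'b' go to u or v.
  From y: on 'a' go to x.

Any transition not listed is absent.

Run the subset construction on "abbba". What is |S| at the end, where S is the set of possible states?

Start in {t}.
Read 'a': t→{t, v, y}; now {t, v, y}.
Read 'b': t→{v}, v→{t, v}, y→∅; now {t, v}.
Read 'b': t→{v}, v→{t, v}; now {t, v}.
Read 'b': t→{v}, v→{t, v}; now {t, v}.
Read 'a': t→{t, v, y}, v→{w}; now {t, v, w, y}.
That set has 4 states.

4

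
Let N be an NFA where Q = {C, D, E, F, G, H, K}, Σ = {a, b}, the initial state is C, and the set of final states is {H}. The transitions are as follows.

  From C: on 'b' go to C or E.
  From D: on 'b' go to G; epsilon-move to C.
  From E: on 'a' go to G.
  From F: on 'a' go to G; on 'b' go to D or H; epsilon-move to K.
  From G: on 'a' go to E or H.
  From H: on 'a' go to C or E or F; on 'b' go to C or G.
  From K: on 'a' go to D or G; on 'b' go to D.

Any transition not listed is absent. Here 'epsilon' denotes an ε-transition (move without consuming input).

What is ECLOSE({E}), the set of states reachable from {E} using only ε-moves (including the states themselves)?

{E}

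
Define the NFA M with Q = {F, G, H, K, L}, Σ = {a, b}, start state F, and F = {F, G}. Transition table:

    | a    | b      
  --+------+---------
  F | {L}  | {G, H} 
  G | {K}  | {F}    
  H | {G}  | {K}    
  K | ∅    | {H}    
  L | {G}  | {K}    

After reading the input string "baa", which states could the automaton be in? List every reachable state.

Start in {F}.
Read 'b': F→{G, H}; now {G, H}.
Read 'a': G→{K}, H→{G}; now {G, K}.
Read 'a': G→{K}, K→∅; now {K}.

{K}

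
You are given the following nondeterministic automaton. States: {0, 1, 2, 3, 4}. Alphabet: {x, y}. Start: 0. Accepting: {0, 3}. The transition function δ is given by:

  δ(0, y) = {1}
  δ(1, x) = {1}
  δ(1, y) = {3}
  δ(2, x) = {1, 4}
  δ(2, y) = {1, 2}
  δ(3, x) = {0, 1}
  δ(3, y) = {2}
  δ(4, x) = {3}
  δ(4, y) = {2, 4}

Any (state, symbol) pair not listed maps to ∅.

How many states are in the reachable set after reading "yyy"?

Start in {0}.
Read 'y': 0→{1}; now {1}.
Read 'y': 1→{3}; now {3}.
Read 'y': 3→{2}; now {2}.
That set has 1 state.

1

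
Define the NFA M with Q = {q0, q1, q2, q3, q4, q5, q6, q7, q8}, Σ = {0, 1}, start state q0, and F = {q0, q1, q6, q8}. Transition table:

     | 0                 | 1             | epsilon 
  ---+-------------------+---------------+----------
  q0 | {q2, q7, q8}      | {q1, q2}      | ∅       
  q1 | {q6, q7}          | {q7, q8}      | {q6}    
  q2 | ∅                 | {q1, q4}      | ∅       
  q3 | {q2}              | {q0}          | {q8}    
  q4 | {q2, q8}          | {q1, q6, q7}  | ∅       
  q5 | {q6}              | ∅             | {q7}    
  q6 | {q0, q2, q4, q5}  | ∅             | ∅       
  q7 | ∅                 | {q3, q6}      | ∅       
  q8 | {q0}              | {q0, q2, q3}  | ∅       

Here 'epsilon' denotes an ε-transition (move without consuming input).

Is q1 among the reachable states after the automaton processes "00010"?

Start in {q0}.
Read '0': {q0} → {q2, q7, q8}.
Read '0': {q2, q7, q8} → {q0}.
Read '0': {q0} → {q2, q7, q8}.
Read '1': {q2, q7, q8} → {q0, q1, q2, q3, q4, q6, q8}.
Read '0': {q0, q1, q2, q3, q4, q6, q8} → {q0, q2, q4, q5, q6, q7, q8}.
State q1 is not in {q0, q2, q4, q5, q6, q7, q8}.

No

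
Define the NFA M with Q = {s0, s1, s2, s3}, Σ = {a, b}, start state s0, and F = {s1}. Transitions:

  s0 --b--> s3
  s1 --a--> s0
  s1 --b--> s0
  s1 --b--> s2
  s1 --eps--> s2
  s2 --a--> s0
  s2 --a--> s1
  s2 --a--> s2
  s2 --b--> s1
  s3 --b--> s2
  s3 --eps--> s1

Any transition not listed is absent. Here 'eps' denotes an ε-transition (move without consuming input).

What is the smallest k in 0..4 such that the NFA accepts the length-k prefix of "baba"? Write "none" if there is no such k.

1

Start in {s0}.
Read 'b': {s0} → {s1, s2, s3}.
None of the earlier sets intersect F, but {s1, s2, s3} does.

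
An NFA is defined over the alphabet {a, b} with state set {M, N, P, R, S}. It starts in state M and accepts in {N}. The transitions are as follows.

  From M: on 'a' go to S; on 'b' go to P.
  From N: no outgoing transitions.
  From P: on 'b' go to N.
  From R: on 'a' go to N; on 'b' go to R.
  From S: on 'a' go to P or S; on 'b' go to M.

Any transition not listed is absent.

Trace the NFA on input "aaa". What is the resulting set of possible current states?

{P, S}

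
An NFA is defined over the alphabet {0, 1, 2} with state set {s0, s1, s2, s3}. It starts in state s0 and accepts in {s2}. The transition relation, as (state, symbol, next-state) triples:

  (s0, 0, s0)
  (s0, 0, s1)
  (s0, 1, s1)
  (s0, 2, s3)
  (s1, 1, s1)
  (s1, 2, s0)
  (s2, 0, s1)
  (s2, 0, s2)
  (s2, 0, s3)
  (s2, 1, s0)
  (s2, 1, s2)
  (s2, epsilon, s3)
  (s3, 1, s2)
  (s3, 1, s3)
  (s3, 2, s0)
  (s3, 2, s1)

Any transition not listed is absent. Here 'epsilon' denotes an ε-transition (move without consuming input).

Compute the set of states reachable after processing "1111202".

{s0, s3}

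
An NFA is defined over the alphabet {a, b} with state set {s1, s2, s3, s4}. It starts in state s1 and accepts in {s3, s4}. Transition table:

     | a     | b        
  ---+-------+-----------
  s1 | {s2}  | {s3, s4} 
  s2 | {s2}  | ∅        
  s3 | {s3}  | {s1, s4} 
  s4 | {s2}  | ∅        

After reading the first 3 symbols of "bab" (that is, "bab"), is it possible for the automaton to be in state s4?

Start in {s1}.
Read 'b': s1→{s3, s4}; now {s3, s4}.
Read 'a': s3→{s3}, s4→{s2}; now {s2, s3}.
Read 'b': s2→∅, s3→{s1, s4}; now {s1, s4}.
State s4 is in {s1, s4}.

Yes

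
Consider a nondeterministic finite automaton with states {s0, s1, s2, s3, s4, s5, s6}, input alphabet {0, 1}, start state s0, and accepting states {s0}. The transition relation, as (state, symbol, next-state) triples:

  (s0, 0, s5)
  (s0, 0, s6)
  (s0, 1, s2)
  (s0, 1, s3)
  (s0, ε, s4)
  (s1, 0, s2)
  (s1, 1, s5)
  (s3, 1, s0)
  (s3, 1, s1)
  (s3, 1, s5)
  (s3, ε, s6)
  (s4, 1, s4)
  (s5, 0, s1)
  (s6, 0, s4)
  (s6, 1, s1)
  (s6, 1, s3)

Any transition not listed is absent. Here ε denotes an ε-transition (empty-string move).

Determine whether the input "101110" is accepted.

Start: ε-closure({s0}) = {s0, s4}.
Read '1': s0→{s2, s3}, s4→{s4}; union {s2, s3, s4}; ε-closure = {s2, s3, s4, s6}.
Read '0': s2→∅, s3→∅, s4→∅, s6→{s4}; now {s4}.
Read '1': s4→{s4}; now {s4}.
Read '1': s4→{s4}; now {s4}.
Read '1': s4→{s4}; now {s4}.
Read '0': s4→∅; now ∅.
The final set ∅ contains no accepting state.

No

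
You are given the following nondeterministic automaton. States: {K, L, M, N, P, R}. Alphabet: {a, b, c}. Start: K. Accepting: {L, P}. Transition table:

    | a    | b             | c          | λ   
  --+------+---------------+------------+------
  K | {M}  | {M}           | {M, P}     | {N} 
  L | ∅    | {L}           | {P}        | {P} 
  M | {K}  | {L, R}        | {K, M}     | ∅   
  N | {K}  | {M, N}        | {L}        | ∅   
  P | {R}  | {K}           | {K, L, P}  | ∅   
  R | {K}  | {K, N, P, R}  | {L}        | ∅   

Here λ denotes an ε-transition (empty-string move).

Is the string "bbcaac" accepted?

Yes

Start: ε-closure({K}) = {K, N}.
Read 'b': K→{M}, N→{M, N}; now {M, N}.
Read 'b': M→{L, R}, N→{M, N}; union {L, M, N, R}; ε-closure = {L, M, N, P, R}.
Read 'c': L→{P}, M→{K, M}, N→{L}, P→{K, L, P}, R→{L}; union {K, L, M, P}; ε-closure = {K, L, M, N, P}.
Read 'a': K→{M}, L→∅, M→{K}, N→{K}, P→{R}; union {K, M, R}; ε-closure = {K, M, N, R}.
Read 'a': K→{M}, M→{K}, N→{K}, R→{K}; union {K, M}; ε-closure = {K, M, N}.
Read 'c': K→{M, P}, M→{K, M}, N→{L}; union {K, L, M, P}; ε-closure = {K, L, M, N, P}.
The final set {K, L, M, N, P} contains the accepting states L, P.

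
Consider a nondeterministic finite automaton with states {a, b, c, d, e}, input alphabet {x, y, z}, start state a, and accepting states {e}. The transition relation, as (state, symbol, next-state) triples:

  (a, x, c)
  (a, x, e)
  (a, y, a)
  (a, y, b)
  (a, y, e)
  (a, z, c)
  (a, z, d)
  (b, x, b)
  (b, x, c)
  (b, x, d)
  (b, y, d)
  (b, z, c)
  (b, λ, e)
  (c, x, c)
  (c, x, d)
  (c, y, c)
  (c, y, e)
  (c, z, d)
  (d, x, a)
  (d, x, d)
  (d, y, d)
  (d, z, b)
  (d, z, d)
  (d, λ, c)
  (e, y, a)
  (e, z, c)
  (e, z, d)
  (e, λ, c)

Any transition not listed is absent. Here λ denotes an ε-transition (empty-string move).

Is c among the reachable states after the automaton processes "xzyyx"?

Start in {a}.
Read 'x': {a} → {c, e}.
Read 'z': {c, e} → {c, d}.
Read 'y': {c, d} → {c, d, e}.
Read 'y': {c, d, e} → {a, c, d, e}.
Read 'x': {a, c, d, e} → {a, c, d, e}.
State c is in {a, c, d, e}.

Yes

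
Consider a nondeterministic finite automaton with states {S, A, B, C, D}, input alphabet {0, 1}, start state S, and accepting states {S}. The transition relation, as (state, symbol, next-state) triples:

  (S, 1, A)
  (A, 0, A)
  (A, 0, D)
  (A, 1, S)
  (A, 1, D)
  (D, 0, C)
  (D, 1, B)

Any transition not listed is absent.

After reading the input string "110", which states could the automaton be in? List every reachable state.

{C}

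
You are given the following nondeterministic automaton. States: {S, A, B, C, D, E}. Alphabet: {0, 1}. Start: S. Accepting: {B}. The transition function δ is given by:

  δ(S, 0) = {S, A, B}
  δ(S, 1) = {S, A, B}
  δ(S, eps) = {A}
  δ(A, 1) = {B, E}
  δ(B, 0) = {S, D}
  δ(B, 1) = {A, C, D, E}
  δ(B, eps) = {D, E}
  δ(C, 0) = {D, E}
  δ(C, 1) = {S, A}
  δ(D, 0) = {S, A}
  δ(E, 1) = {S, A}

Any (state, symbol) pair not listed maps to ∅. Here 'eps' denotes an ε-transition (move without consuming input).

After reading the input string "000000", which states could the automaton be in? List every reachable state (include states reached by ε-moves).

{S, A, B, D, E}

Start: ε-closure({S}) = {S, A}.
Read '0': S→{S, A, B}, A→∅; union {S, A, B}; ε-closure = {S, A, B, D, E}.
Read '0': S→{S, A, B}, A→∅, B→{S, D}, D→{S, A}, E→∅; union {S, A, B, D}; ε-closure = {S, A, B, D, E}.
Read '0': S→{S, A, B}, A→∅, B→{S, D}, D→{S, A}, E→∅; union {S, A, B, D}; ε-closure = {S, A, B, D, E}.
Read '0': S→{S, A, B}, A→∅, B→{S, D}, D→{S, A}, E→∅; union {S, A, B, D}; ε-closure = {S, A, B, D, E}.
Read '0': S→{S, A, B}, A→∅, B→{S, D}, D→{S, A}, E→∅; union {S, A, B, D}; ε-closure = {S, A, B, D, E}.
Read '0': S→{S, A, B}, A→∅, B→{S, D}, D→{S, A}, E→∅; union {S, A, B, D}; ε-closure = {S, A, B, D, E}.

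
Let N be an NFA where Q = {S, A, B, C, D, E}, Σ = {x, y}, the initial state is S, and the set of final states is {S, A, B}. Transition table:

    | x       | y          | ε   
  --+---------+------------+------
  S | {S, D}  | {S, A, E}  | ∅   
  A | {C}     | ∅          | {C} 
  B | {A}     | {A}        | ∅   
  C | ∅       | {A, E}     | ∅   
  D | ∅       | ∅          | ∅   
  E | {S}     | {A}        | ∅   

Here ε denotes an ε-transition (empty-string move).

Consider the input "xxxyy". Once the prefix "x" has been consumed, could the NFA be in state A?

Start in {S}.
Read 'x': {S} → {S, D}.
State A is not in {S, D}.

No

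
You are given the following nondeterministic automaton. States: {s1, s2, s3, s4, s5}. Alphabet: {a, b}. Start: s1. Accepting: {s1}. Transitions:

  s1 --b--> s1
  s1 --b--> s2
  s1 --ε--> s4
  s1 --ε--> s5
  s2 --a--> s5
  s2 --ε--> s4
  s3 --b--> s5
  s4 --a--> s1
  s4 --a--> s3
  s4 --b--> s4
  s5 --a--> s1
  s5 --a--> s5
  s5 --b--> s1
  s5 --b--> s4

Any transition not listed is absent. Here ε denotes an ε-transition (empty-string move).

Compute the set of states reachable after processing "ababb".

{s1, s2, s4, s5}

Start: ε-closure({s1}) = {s1, s4, s5}.
Read 'a': s1→∅, s4→{s1, s3}, s5→{s1, s5}; union {s1, s3, s5}; ε-closure = {s1, s3, s4, s5}.
Read 'b': s1→{s1, s2}, s3→{s5}, s4→{s4}, s5→{s1, s4}; now {s1, s2, s4, s5}.
Read 'a': s1→∅, s2→{s5}, s4→{s1, s3}, s5→{s1, s5}; union {s1, s3, s5}; ε-closure = {s1, s3, s4, s5}.
Read 'b': s1→{s1, s2}, s3→{s5}, s4→{s4}, s5→{s1, s4}; now {s1, s2, s4, s5}.
Read 'b': s1→{s1, s2}, s2→∅, s4→{s4}, s5→{s1, s4}; union {s1, s2, s4}; ε-closure = {s1, s2, s4, s5}.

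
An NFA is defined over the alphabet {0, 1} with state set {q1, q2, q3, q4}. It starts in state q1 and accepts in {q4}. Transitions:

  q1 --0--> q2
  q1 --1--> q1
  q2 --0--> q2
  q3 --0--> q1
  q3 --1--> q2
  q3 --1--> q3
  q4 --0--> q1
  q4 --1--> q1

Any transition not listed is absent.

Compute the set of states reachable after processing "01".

∅

Start in {q1}.
Read '0': q1→{q2}; now {q2}.
Read '1': q2→∅; now ∅.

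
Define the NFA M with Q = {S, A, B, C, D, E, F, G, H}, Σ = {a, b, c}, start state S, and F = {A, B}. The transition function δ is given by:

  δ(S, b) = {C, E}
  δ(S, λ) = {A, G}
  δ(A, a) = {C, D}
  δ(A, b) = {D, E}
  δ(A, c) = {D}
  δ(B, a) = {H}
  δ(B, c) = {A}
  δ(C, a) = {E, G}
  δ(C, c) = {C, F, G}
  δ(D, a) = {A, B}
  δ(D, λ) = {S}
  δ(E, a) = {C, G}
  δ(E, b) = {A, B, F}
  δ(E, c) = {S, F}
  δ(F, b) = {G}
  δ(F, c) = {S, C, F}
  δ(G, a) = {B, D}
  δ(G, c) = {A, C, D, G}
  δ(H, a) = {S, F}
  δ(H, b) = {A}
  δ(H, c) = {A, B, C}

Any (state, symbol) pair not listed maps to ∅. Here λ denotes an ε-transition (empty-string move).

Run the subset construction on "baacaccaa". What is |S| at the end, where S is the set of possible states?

8

Start: ε-closure({S}) = {S, A, G}.
Read 'b': S→{C, E}, A→{D, E}, G→∅; union {C, D, E}; ε-closure = {S, A, C, D, E, G}.
Read 'a': S→∅, A→{C, D}, C→{E, G}, D→{A, B}, E→{C, G}, G→{B, D}; union {A, B, C, D, E, G}; ε-closure = {S, A, B, C, D, E, G}.
Read 'a': S→∅, A→{C, D}, B→{H}, C→{E, G}, D→{A, B}, E→{C, G}, G→{B, D}; union {A, B, C, D, E, G, H}; ε-closure = {S, A, B, C, D, E, G, H}.
Read 'c': S→∅, A→{D}, B→{A}, C→{C, F, G}, D→∅, E→{S, F}, G→{A, C, D, G}, H→{A, B, C}; now {S, A, B, C, D, F, G}.
Read 'a': S→∅, A→{C, D}, B→{H}, C→{E, G}, D→{A, B}, F→∅, G→{B, D}; union {A, B, C, D, E, G, H}; ε-closure = {S, A, B, C, D, E, G, H}.
Read 'c': S→∅, A→{D}, B→{A}, C→{C, F, G}, D→∅, E→{S, F}, G→{A, C, D, G}, H→{A, B, C}; now {S, A, B, C, D, F, G}.
Read 'c': S→∅, A→{D}, B→{A}, C→{C, F, G}, D→∅, F→{S, C, F}, G→{A, C, D, G}; now {S, A, C, D, F, G}.
Read 'a': S→∅, A→{C, D}, C→{E, G}, D→{A, B}, F→∅, G→{B, D}; union {A, B, C, D, E, G}; ε-closure = {S, A, B, C, D, E, G}.
Read 'a': S→∅, A→{C, D}, B→{H}, C→{E, G}, D→{A, B}, E→{C, G}, G→{B, D}; union {A, B, C, D, E, G, H}; ε-closure = {S, A, B, C, D, E, G, H}.
That set has 8 states.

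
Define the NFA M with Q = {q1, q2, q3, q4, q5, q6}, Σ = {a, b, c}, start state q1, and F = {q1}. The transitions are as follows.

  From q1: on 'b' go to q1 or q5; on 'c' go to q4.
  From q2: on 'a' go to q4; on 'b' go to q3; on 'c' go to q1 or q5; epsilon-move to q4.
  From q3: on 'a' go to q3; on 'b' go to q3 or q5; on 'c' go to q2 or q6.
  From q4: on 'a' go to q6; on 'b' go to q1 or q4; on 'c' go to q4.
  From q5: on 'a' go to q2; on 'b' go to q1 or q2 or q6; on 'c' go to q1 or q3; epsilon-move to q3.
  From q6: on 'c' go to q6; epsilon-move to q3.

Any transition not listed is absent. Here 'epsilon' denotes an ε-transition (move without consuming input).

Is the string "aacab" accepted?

Start in {q1}.
Read 'a': q1→∅; now ∅.
The set is empty and remains empty for the remaining 4 symbols.
The final set ∅ contains no accepting state.

No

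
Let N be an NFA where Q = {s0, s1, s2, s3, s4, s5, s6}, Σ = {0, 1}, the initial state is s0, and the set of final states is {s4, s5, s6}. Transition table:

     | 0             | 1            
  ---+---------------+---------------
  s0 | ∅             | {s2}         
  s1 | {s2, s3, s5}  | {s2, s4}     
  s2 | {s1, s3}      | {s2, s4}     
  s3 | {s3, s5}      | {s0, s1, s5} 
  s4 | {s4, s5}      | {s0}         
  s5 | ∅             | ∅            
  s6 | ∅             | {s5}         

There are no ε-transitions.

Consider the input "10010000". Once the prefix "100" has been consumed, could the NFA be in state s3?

Start in {s0}.
Read '1': {s0} → {s2}.
Read '0': {s2} → {s1, s3}.
Read '0': {s1, s3} → {s2, s3, s5}.
State s3 is in {s2, s3, s5}.

Yes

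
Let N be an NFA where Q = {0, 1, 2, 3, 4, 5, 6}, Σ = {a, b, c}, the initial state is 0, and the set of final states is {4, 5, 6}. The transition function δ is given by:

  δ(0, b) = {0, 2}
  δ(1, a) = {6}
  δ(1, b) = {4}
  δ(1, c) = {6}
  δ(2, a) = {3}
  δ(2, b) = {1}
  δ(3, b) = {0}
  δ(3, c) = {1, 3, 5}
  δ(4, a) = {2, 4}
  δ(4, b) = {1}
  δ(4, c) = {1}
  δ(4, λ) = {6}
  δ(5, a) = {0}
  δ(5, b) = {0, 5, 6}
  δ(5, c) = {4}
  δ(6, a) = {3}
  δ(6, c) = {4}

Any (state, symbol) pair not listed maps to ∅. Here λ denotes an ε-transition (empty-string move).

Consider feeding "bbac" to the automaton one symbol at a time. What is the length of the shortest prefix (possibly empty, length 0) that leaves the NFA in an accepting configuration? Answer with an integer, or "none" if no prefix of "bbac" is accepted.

Start in {0}.
Read 'b': {0} → {0, 2}.
Read 'b': {0, 2} → {0, 1, 2}.
Read 'a': {0, 1, 2} → {3, 6}.
None of the earlier sets intersect F, but {3, 6} does.

3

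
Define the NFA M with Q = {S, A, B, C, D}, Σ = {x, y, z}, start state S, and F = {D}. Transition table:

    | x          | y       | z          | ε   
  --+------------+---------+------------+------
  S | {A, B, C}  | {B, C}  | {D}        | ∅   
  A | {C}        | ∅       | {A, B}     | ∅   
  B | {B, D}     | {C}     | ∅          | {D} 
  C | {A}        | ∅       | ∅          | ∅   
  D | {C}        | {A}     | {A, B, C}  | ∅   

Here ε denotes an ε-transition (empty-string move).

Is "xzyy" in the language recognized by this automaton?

Start in {S}.
Read 'x': S→{A, B, C}; union {A, B, C}; ε-closure = {A, B, C, D}.
Read 'z': A→{A, B}, B→∅, C→∅, D→{A, B, C}; union {A, B, C}; ε-closure = {A, B, C, D}.
Read 'y': A→∅, B→{C}, C→∅, D→{A}; now {A, C}.
Read 'y': A→∅, C→∅; now ∅.
The final set ∅ contains no accepting state.

No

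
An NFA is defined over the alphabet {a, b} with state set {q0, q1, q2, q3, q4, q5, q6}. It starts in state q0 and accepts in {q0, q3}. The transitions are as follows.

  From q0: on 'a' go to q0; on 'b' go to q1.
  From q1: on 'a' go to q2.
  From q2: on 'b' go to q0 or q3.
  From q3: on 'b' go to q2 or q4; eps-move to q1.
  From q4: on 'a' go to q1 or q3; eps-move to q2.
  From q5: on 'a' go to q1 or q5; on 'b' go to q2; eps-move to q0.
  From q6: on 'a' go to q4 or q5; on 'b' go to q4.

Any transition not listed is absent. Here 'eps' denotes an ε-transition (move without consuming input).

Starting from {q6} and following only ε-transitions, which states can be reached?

Begin with {q6}.
No ε-moves leave this set, so the closure equals the set itself.

{q6}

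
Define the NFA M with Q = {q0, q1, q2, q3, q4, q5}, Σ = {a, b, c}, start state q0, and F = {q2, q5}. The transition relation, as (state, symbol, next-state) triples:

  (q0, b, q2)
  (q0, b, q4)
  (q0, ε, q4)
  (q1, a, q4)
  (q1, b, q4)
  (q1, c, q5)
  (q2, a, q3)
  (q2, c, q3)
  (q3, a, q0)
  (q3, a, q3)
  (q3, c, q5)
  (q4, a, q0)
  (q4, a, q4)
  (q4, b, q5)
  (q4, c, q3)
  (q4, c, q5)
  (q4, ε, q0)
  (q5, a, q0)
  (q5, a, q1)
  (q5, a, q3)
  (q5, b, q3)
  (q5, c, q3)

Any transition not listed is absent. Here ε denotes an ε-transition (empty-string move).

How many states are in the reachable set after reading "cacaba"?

4

Start: ε-closure({q0}) = {q0, q4}.
Read 'c': q0→∅, q4→{q3, q5}; now {q3, q5}.
Read 'a': q3→{q0, q3}, q5→{q0, q1, q3}; union {q0, q1, q3}; ε-closure = {q0, q1, q3, q4}.
Read 'c': q0→∅, q1→{q5}, q3→{q5}, q4→{q3, q5}; now {q3, q5}.
Read 'a': q3→{q0, q3}, q5→{q0, q1, q3}; union {q0, q1, q3}; ε-closure = {q0, q1, q3, q4}.
Read 'b': q0→{q2, q4}, q1→{q4}, q3→∅, q4→{q5}; union {q2, q4, q5}; ε-closure = {q0, q2, q4, q5}.
Read 'a': q0→∅, q2→{q3}, q4→{q0, q4}, q5→{q0, q1, q3}; now {q0, q1, q3, q4}.
That set has 4 states.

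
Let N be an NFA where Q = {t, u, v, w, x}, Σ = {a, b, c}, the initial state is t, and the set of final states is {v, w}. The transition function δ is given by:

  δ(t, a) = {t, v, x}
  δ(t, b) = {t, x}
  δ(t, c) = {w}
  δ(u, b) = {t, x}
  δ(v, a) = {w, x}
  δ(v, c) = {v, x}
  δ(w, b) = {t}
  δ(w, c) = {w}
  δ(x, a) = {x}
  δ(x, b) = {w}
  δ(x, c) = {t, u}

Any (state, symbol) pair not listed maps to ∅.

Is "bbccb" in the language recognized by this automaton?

No

Start in {t}.
Read 'b': t→{t, x}; now {t, x}.
Read 'b': t→{t, x}, x→{w}; now {t, w, x}.
Read 'c': t→{w}, w→{w}, x→{t, u}; now {t, u, w}.
Read 'c': t→{w}, u→∅, w→{w}; now {w}.
Read 'b': w→{t}; now {t}.
The final set {t} contains no accepting state.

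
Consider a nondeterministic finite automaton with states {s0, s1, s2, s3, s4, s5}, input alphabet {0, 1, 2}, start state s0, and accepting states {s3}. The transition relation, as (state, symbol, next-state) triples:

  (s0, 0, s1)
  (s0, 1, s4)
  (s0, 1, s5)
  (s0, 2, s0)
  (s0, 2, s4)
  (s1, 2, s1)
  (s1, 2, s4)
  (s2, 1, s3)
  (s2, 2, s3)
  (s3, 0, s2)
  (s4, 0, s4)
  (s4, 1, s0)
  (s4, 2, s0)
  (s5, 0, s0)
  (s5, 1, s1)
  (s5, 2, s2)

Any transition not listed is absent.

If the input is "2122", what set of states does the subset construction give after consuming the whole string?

{s0, s3, s4}

Start in {s0}.
Read '2': s0→{s0, s4}; now {s0, s4}.
Read '1': s0→{s4, s5}, s4→{s0}; now {s0, s4, s5}.
Read '2': s0→{s0, s4}, s4→{s0}, s5→{s2}; now {s0, s2, s4}.
Read '2': s0→{s0, s4}, s2→{s3}, s4→{s0}; now {s0, s3, s4}.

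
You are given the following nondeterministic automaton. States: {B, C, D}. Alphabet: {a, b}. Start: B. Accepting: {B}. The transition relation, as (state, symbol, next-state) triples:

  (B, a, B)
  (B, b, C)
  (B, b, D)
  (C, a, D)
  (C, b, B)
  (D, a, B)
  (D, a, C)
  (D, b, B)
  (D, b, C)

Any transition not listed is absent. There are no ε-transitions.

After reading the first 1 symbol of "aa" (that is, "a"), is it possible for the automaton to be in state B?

Yes

Start in {B}.
Read 'a': B→{B}; now {B}.
State B is in {B}.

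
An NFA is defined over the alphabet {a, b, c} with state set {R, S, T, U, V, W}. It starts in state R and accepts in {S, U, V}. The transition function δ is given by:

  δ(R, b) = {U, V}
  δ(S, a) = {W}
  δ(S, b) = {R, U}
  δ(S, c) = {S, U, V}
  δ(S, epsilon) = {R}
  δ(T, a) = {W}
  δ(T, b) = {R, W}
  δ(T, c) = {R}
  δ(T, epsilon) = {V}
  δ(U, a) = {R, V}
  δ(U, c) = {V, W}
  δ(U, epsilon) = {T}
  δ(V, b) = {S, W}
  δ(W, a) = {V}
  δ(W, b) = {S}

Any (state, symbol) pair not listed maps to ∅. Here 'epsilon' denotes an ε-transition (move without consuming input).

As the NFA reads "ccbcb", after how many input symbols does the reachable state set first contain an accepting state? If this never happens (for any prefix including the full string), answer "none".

none

Start in {R}.
Read 'c': {R} → ∅.
The set is empty and remains empty for the remaining 4 symbols.
No reachable set along the way intersects F.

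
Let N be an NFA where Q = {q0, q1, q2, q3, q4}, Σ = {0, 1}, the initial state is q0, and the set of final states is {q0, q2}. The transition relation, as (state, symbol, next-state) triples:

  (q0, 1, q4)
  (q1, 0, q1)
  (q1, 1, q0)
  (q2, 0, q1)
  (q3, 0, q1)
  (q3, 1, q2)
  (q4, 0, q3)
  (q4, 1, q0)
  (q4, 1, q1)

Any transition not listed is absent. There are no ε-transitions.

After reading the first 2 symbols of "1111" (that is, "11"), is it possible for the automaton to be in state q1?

Yes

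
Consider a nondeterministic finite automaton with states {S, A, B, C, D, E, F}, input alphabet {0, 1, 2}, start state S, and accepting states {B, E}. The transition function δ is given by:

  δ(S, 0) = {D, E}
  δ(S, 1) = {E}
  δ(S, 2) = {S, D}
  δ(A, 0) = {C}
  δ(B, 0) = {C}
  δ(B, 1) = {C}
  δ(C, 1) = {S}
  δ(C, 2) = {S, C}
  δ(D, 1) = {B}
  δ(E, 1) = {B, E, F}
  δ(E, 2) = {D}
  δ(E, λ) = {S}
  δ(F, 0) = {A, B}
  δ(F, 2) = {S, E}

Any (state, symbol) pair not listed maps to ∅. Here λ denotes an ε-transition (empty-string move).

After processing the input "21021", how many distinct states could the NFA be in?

Start in {S}.
Read '2': {S} → {S, D}.
Read '1': {S, D} → {S, B, E}.
Read '0': {S, B, E} → {S, C, D, E}.
Read '2': {S, C, D, E} → {S, C, D}.
Read '1': {S, C, D} → {S, B, E}.
That set has 3 states.

3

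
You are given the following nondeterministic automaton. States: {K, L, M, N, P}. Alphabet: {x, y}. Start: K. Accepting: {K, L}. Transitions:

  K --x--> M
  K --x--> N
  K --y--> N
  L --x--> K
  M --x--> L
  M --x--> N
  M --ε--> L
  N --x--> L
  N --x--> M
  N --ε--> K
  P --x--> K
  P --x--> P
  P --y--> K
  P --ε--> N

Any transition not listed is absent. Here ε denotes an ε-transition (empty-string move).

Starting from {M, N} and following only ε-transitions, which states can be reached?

Begin with {M, N}.
ε-move M → L; add L.
ε-move N → K; add K.

{K, L, M, N}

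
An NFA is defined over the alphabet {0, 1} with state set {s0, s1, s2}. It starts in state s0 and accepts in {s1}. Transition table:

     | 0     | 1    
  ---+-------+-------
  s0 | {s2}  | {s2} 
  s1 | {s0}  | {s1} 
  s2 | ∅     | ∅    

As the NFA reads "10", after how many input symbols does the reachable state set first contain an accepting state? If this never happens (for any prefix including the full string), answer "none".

Start in {s0}.
Read '1': {s0} → {s2}.
Read '0': {s2} → ∅.
No reachable set along the way intersects F.

none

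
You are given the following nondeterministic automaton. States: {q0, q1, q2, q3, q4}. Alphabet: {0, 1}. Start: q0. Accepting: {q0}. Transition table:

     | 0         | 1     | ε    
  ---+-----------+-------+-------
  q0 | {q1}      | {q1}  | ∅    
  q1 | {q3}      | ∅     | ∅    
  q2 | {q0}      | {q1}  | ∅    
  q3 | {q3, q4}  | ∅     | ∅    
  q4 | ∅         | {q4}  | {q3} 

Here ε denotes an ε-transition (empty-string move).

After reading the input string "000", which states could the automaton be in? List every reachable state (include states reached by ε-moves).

Start in {q0}.
Read '0': q0→{q1}; now {q1}.
Read '0': q1→{q3}; now {q3}.
Read '0': q3→{q3, q4}; now {q3, q4}.

{q3, q4}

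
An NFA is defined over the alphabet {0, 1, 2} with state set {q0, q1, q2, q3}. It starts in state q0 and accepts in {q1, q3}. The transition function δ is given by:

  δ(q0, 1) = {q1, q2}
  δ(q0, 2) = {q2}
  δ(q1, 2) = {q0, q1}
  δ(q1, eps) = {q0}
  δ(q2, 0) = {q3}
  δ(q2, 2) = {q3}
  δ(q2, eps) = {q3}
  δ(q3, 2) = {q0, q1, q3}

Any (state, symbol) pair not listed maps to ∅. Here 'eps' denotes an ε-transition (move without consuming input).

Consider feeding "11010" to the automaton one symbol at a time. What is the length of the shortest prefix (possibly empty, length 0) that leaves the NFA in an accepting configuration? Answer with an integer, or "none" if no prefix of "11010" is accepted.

Start in {q0}.
Read '1': {q0} → {q0, q1, q2, q3}.
None of the earlier sets intersect F, but {q0, q1, q2, q3} does.

1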